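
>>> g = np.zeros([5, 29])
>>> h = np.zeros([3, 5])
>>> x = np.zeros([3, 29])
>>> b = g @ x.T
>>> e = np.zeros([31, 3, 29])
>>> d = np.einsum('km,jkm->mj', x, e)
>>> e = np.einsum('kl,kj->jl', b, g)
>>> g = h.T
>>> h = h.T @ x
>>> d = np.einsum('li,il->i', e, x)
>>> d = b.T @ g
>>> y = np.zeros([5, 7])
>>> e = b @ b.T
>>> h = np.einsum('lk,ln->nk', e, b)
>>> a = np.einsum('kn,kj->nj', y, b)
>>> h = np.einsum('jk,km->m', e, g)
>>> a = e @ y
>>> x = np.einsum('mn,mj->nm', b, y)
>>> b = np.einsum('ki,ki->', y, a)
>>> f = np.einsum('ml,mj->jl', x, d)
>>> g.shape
(5, 3)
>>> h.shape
(3,)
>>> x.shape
(3, 5)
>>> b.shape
()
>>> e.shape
(5, 5)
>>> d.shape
(3, 3)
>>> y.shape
(5, 7)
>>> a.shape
(5, 7)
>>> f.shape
(3, 5)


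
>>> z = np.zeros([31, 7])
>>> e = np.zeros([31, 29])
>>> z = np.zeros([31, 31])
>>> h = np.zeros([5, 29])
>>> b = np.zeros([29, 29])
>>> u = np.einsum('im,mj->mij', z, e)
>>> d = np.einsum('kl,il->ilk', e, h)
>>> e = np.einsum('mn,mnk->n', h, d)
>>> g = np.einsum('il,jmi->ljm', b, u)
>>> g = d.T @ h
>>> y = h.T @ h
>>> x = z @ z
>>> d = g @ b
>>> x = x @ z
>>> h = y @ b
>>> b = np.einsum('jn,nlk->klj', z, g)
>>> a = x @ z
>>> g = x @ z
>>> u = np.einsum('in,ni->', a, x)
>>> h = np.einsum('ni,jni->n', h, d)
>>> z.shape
(31, 31)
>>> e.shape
(29,)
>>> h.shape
(29,)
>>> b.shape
(29, 29, 31)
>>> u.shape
()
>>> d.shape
(31, 29, 29)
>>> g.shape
(31, 31)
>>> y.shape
(29, 29)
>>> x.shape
(31, 31)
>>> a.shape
(31, 31)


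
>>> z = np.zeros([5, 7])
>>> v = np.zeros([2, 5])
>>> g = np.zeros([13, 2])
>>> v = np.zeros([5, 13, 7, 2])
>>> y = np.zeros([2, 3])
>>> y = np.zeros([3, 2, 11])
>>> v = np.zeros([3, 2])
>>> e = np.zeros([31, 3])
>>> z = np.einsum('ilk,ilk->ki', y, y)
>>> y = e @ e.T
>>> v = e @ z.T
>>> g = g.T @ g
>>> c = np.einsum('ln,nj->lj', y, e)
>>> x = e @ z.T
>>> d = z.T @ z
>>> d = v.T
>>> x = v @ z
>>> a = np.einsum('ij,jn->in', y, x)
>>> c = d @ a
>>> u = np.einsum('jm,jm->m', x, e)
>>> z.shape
(11, 3)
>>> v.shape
(31, 11)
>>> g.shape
(2, 2)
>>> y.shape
(31, 31)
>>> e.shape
(31, 3)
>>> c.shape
(11, 3)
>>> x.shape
(31, 3)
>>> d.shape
(11, 31)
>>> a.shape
(31, 3)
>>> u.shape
(3,)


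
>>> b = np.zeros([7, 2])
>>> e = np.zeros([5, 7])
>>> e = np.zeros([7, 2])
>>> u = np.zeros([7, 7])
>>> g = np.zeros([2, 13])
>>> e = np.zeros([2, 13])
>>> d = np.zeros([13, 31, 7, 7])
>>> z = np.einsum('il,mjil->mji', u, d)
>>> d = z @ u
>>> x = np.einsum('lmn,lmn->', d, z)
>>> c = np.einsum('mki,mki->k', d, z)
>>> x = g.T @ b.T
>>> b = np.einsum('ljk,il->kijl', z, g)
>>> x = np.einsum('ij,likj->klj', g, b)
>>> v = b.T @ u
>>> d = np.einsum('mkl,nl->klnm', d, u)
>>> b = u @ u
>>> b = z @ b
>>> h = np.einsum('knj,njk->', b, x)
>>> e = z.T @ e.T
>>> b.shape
(13, 31, 7)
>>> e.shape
(7, 31, 2)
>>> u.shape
(7, 7)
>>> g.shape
(2, 13)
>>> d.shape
(31, 7, 7, 13)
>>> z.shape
(13, 31, 7)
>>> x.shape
(31, 7, 13)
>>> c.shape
(31,)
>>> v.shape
(13, 31, 2, 7)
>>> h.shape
()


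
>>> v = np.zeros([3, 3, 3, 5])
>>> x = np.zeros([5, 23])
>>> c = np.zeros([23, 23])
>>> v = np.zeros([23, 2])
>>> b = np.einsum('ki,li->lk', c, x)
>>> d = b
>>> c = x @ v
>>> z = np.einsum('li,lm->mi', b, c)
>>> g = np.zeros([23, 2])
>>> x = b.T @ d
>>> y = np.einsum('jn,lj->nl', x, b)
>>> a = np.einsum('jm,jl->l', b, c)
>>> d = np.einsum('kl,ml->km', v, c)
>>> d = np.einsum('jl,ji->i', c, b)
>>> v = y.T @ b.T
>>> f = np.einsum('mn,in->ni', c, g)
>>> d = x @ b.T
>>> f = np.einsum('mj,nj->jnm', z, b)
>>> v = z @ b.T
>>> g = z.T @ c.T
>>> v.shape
(2, 5)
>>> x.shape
(23, 23)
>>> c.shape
(5, 2)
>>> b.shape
(5, 23)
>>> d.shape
(23, 5)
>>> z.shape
(2, 23)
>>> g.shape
(23, 5)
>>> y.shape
(23, 5)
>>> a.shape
(2,)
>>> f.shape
(23, 5, 2)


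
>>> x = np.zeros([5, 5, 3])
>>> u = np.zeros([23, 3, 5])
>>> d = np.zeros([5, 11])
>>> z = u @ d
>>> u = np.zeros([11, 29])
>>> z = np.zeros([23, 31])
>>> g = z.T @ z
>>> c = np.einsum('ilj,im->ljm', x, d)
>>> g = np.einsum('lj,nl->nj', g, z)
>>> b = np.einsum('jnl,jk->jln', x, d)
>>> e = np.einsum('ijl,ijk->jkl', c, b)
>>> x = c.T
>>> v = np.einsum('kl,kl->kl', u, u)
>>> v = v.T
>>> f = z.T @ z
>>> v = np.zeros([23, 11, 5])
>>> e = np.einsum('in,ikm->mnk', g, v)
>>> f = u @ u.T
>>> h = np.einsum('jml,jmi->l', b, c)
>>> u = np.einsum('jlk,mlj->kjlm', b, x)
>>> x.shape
(11, 3, 5)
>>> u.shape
(5, 5, 3, 11)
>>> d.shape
(5, 11)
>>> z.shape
(23, 31)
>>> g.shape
(23, 31)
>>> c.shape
(5, 3, 11)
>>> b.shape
(5, 3, 5)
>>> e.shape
(5, 31, 11)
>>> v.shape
(23, 11, 5)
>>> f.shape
(11, 11)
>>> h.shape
(5,)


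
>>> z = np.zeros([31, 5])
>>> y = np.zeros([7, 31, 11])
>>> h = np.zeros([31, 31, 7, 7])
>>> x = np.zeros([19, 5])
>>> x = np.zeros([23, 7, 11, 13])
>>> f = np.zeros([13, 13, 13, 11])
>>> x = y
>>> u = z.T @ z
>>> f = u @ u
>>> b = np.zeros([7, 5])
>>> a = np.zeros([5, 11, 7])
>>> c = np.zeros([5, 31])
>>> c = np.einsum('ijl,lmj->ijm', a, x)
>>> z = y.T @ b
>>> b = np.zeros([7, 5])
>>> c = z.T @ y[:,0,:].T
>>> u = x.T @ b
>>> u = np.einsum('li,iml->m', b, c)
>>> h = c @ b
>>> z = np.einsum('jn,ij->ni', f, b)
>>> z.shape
(5, 7)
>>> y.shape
(7, 31, 11)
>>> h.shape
(5, 31, 5)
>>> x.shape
(7, 31, 11)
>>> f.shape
(5, 5)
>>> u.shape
(31,)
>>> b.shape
(7, 5)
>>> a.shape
(5, 11, 7)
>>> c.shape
(5, 31, 7)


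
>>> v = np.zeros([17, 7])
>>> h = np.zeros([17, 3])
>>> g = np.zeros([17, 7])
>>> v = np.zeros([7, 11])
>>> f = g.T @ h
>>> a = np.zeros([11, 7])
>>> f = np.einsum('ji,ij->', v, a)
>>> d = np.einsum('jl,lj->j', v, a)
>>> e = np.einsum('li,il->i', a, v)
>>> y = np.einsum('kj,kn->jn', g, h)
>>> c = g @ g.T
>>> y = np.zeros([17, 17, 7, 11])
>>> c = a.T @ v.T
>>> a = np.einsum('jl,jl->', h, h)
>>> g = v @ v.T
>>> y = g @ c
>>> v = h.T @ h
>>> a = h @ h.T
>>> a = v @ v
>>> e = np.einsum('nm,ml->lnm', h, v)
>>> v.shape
(3, 3)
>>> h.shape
(17, 3)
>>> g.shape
(7, 7)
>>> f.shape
()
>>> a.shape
(3, 3)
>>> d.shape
(7,)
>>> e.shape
(3, 17, 3)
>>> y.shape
(7, 7)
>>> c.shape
(7, 7)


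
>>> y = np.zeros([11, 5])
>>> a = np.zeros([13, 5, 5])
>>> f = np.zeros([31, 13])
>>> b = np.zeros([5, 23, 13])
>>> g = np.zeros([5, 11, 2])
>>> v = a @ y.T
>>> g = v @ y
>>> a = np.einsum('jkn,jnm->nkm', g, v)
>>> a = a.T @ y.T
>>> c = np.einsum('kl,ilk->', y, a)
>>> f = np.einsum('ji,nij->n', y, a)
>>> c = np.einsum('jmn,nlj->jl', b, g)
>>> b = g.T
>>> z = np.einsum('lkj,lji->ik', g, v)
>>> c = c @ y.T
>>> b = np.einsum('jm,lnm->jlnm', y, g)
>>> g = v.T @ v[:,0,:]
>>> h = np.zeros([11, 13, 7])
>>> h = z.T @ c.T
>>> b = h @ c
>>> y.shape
(11, 5)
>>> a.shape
(11, 5, 11)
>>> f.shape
(11,)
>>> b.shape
(5, 11)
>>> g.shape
(11, 5, 11)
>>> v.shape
(13, 5, 11)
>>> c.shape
(5, 11)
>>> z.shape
(11, 5)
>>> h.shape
(5, 5)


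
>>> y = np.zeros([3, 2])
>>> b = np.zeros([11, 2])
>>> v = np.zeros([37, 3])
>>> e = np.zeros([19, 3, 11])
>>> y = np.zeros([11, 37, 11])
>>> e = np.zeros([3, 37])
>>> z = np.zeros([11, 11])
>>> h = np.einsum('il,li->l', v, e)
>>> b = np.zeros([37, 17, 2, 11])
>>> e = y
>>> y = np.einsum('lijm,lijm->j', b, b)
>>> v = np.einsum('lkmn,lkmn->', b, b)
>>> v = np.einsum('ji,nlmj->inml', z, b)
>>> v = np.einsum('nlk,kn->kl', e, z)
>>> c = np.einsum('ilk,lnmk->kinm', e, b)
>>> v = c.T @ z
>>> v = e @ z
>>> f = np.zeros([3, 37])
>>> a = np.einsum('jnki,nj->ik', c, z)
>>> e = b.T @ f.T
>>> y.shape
(2,)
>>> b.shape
(37, 17, 2, 11)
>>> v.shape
(11, 37, 11)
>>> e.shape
(11, 2, 17, 3)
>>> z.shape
(11, 11)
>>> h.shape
(3,)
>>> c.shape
(11, 11, 17, 2)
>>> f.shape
(3, 37)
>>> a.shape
(2, 17)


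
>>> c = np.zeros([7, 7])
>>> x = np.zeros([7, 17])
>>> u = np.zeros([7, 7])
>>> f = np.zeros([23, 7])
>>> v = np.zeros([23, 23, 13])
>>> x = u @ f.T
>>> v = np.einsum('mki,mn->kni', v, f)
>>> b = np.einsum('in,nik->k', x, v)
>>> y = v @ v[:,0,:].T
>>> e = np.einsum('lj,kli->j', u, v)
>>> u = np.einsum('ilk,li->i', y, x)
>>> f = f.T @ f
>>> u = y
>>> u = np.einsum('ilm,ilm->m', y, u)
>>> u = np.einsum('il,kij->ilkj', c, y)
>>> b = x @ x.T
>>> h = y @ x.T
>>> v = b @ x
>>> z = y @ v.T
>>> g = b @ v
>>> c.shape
(7, 7)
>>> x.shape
(7, 23)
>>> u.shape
(7, 7, 23, 23)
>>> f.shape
(7, 7)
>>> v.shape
(7, 23)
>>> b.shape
(7, 7)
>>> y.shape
(23, 7, 23)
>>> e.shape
(7,)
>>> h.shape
(23, 7, 7)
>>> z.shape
(23, 7, 7)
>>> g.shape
(7, 23)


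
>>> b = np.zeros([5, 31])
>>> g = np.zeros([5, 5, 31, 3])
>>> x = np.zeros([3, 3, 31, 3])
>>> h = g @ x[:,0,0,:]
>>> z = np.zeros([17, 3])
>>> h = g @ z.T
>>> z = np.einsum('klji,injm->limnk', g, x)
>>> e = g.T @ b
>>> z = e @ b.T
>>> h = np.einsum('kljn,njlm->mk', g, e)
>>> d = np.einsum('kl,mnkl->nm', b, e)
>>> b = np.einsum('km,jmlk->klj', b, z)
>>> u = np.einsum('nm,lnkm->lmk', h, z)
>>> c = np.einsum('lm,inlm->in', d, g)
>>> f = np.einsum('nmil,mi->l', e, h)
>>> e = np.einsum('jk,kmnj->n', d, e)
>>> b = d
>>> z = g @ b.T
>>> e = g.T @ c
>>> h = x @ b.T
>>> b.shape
(31, 3)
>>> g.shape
(5, 5, 31, 3)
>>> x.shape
(3, 3, 31, 3)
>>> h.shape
(3, 3, 31, 31)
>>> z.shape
(5, 5, 31, 31)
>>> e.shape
(3, 31, 5, 5)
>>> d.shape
(31, 3)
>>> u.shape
(3, 5, 5)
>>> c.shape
(5, 5)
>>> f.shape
(31,)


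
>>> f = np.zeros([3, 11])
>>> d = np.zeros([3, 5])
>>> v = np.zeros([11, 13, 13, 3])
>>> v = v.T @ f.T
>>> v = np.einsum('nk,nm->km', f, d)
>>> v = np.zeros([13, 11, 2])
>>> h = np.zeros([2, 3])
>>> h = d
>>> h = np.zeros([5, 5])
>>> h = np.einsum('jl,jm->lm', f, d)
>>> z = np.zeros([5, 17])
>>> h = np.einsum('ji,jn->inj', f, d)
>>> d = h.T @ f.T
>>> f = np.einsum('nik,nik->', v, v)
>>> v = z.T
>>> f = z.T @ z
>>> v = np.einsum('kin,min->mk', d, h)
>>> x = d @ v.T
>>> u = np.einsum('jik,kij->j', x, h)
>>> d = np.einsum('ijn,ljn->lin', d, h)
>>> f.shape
(17, 17)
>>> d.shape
(11, 3, 3)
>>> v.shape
(11, 3)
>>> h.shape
(11, 5, 3)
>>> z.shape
(5, 17)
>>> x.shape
(3, 5, 11)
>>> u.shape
(3,)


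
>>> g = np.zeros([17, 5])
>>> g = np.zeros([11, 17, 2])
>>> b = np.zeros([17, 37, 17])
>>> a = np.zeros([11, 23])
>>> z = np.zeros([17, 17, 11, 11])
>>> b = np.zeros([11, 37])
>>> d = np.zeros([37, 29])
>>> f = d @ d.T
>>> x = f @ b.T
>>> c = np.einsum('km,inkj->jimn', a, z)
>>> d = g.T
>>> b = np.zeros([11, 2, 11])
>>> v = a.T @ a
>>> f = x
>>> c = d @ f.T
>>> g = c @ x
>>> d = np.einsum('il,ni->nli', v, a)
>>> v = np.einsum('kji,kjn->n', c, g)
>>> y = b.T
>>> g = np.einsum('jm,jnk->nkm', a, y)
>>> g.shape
(2, 11, 23)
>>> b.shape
(11, 2, 11)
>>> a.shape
(11, 23)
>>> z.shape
(17, 17, 11, 11)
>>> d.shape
(11, 23, 23)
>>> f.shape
(37, 11)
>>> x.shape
(37, 11)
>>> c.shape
(2, 17, 37)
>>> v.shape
(11,)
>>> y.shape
(11, 2, 11)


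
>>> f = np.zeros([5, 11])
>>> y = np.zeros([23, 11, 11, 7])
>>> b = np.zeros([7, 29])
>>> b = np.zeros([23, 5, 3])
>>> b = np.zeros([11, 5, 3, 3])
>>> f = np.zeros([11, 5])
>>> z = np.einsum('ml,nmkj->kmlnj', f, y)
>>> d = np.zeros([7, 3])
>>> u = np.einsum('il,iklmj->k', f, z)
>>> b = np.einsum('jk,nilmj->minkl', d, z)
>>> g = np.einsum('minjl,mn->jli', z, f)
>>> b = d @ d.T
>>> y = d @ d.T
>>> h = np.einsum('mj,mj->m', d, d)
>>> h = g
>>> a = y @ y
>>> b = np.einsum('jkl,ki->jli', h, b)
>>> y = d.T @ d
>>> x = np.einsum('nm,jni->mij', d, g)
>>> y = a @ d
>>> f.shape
(11, 5)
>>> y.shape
(7, 3)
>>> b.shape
(23, 11, 7)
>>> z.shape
(11, 11, 5, 23, 7)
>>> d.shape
(7, 3)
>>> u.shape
(11,)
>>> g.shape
(23, 7, 11)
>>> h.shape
(23, 7, 11)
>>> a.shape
(7, 7)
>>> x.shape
(3, 11, 23)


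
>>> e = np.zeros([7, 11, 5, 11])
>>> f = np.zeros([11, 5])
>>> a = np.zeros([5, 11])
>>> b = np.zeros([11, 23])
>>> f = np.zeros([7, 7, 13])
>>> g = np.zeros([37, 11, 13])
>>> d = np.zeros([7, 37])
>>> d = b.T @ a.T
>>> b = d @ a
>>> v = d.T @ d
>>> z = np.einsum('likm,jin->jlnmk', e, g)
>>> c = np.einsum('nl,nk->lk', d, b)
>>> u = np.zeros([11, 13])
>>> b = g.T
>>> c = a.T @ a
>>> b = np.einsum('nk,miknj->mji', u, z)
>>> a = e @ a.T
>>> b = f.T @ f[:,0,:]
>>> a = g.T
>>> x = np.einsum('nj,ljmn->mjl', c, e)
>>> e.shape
(7, 11, 5, 11)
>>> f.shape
(7, 7, 13)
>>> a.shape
(13, 11, 37)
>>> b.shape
(13, 7, 13)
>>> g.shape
(37, 11, 13)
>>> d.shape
(23, 5)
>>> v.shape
(5, 5)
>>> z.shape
(37, 7, 13, 11, 5)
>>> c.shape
(11, 11)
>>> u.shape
(11, 13)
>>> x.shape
(5, 11, 7)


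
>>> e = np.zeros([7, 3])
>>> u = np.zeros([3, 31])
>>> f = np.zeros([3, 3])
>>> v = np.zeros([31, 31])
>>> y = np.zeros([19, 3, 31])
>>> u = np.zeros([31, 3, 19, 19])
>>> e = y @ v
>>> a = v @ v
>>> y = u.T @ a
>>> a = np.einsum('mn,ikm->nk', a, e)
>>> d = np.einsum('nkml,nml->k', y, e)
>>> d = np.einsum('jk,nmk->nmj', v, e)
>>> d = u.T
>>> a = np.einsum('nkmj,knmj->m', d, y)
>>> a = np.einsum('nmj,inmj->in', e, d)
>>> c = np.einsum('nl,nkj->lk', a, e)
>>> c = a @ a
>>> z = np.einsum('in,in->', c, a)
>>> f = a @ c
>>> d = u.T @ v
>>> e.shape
(19, 3, 31)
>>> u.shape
(31, 3, 19, 19)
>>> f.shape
(19, 19)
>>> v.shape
(31, 31)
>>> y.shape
(19, 19, 3, 31)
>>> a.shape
(19, 19)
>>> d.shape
(19, 19, 3, 31)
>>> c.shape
(19, 19)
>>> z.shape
()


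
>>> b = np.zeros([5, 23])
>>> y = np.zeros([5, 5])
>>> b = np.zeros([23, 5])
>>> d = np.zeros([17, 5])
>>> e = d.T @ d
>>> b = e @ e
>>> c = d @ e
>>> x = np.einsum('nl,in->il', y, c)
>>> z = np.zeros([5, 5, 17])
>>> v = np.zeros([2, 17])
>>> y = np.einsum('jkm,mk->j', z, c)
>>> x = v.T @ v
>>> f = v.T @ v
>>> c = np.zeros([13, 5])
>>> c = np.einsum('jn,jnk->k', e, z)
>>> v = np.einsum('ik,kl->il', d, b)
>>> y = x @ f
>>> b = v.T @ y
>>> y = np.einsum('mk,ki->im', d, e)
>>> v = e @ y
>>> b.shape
(5, 17)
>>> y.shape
(5, 17)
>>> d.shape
(17, 5)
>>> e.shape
(5, 5)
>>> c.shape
(17,)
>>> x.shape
(17, 17)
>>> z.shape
(5, 5, 17)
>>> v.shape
(5, 17)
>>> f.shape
(17, 17)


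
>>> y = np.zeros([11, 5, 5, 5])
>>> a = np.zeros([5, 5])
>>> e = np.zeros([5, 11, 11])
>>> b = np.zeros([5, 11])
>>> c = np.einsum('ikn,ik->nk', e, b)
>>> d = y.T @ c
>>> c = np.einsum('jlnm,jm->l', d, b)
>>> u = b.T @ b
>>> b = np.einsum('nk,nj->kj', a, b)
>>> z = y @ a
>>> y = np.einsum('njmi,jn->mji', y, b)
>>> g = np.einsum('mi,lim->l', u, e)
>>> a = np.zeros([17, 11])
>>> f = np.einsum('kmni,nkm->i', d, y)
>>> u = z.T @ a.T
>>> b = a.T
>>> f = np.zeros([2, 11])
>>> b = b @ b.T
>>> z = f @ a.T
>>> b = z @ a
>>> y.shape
(5, 5, 5)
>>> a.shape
(17, 11)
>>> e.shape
(5, 11, 11)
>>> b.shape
(2, 11)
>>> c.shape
(5,)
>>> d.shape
(5, 5, 5, 11)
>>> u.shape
(5, 5, 5, 17)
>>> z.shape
(2, 17)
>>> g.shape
(5,)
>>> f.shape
(2, 11)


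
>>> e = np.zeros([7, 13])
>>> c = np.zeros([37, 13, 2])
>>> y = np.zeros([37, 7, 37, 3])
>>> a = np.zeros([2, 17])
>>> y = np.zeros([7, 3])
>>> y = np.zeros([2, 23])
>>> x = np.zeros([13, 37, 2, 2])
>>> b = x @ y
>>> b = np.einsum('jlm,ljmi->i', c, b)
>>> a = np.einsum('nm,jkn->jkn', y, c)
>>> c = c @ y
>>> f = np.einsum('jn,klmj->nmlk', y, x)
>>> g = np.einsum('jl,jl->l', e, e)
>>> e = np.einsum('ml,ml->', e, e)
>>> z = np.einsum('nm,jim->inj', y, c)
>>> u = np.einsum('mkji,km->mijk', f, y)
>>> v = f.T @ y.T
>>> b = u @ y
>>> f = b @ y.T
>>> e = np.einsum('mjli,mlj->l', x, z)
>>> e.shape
(2,)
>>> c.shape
(37, 13, 23)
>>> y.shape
(2, 23)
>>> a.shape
(37, 13, 2)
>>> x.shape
(13, 37, 2, 2)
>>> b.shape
(23, 13, 37, 23)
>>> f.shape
(23, 13, 37, 2)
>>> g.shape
(13,)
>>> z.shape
(13, 2, 37)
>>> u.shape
(23, 13, 37, 2)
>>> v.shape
(13, 37, 2, 2)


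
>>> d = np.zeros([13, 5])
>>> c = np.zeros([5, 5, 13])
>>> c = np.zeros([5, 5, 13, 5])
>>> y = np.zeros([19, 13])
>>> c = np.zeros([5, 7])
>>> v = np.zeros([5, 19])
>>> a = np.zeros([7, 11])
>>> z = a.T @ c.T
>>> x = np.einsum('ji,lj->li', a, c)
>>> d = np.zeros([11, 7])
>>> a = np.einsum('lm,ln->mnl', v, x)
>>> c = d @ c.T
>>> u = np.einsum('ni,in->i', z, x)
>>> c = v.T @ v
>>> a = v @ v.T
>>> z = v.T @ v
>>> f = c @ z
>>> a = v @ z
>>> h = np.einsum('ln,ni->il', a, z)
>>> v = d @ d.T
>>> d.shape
(11, 7)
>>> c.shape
(19, 19)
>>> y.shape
(19, 13)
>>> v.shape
(11, 11)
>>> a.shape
(5, 19)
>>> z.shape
(19, 19)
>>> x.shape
(5, 11)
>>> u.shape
(5,)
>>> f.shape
(19, 19)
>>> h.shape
(19, 5)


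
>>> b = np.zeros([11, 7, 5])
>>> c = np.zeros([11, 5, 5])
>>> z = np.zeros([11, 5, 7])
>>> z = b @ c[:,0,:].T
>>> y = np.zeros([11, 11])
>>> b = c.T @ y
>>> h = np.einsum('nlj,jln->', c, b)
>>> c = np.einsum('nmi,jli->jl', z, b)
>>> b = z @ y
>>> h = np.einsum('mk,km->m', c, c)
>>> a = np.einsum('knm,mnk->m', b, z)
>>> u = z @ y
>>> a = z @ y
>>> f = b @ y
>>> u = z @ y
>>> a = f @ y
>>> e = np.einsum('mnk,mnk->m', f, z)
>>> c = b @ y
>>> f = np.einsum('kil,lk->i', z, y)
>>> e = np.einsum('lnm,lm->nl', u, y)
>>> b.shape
(11, 7, 11)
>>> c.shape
(11, 7, 11)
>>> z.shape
(11, 7, 11)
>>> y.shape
(11, 11)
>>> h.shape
(5,)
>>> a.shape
(11, 7, 11)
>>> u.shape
(11, 7, 11)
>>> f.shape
(7,)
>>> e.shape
(7, 11)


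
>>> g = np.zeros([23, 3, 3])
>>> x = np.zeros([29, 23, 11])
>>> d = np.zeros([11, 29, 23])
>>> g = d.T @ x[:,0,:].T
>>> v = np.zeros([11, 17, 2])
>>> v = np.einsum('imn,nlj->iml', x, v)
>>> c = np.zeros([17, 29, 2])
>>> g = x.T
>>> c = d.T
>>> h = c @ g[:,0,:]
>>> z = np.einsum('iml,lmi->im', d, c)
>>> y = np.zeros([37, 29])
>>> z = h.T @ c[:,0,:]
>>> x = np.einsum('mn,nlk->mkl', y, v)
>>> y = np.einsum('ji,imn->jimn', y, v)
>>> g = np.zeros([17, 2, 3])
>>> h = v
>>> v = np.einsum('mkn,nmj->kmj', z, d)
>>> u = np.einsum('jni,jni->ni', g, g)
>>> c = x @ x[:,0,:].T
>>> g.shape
(17, 2, 3)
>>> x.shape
(37, 17, 23)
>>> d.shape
(11, 29, 23)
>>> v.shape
(29, 29, 23)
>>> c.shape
(37, 17, 37)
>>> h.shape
(29, 23, 17)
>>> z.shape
(29, 29, 11)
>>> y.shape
(37, 29, 23, 17)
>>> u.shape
(2, 3)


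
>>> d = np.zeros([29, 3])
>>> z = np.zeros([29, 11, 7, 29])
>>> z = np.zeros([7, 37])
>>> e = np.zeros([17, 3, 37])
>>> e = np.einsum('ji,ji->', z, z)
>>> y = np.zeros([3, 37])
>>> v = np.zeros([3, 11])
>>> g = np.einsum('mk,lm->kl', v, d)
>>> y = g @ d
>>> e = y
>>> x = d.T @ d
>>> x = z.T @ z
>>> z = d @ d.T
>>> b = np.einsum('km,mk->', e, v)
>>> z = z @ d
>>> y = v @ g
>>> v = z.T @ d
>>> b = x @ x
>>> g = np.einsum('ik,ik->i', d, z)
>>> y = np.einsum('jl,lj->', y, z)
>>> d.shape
(29, 3)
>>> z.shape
(29, 3)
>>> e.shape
(11, 3)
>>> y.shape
()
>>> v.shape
(3, 3)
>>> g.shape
(29,)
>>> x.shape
(37, 37)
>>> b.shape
(37, 37)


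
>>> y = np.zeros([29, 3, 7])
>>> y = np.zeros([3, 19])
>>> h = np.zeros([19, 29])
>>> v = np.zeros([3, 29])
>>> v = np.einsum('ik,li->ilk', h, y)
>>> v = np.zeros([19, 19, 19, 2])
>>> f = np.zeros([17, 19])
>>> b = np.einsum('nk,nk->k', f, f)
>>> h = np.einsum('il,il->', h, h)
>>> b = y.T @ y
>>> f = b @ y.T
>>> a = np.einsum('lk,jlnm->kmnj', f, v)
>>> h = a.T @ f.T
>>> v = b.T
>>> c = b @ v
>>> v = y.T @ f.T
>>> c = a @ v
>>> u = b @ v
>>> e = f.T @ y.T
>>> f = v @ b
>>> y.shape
(3, 19)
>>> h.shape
(19, 19, 2, 19)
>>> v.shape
(19, 19)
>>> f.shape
(19, 19)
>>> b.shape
(19, 19)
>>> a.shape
(3, 2, 19, 19)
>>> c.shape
(3, 2, 19, 19)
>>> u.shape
(19, 19)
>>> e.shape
(3, 3)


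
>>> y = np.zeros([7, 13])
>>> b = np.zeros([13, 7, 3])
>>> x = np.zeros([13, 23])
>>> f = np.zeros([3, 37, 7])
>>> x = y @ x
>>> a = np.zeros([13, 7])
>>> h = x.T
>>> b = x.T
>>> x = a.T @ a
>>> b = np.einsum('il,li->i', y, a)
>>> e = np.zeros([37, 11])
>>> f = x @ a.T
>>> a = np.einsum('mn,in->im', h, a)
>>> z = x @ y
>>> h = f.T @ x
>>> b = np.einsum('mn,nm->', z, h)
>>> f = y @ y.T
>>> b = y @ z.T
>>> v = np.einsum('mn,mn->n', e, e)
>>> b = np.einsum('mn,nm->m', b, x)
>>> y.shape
(7, 13)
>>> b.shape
(7,)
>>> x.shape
(7, 7)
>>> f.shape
(7, 7)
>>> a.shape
(13, 23)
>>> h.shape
(13, 7)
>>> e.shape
(37, 11)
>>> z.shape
(7, 13)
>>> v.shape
(11,)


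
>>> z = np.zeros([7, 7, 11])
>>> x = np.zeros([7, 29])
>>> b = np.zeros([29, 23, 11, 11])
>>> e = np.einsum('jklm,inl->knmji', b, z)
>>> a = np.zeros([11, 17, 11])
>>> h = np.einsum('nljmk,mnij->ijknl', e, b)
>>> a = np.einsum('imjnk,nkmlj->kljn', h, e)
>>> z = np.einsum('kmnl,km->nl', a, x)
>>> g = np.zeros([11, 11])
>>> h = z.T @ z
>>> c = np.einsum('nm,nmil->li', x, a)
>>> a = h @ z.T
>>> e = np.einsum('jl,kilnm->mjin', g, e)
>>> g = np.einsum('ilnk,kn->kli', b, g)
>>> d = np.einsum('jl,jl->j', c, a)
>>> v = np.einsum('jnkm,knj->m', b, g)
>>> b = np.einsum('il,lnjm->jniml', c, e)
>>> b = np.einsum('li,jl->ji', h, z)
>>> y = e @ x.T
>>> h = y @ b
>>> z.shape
(7, 23)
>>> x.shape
(7, 29)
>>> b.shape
(7, 23)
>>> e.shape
(7, 11, 7, 29)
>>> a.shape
(23, 7)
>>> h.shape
(7, 11, 7, 23)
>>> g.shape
(11, 23, 29)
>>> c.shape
(23, 7)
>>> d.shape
(23,)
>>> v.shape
(11,)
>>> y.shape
(7, 11, 7, 7)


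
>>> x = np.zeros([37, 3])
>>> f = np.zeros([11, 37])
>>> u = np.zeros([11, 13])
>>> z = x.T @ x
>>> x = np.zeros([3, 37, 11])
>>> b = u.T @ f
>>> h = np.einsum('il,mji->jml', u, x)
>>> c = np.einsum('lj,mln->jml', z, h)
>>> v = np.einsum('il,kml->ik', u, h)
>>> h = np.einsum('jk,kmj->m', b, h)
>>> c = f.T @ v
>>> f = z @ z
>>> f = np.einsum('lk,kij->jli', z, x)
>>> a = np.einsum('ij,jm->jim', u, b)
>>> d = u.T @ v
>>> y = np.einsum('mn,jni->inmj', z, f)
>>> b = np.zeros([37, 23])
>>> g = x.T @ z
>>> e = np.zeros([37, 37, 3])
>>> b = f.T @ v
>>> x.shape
(3, 37, 11)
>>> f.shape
(11, 3, 37)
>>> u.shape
(11, 13)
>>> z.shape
(3, 3)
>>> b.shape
(37, 3, 37)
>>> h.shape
(3,)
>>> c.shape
(37, 37)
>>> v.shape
(11, 37)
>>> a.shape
(13, 11, 37)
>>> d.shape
(13, 37)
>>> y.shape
(37, 3, 3, 11)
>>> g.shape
(11, 37, 3)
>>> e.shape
(37, 37, 3)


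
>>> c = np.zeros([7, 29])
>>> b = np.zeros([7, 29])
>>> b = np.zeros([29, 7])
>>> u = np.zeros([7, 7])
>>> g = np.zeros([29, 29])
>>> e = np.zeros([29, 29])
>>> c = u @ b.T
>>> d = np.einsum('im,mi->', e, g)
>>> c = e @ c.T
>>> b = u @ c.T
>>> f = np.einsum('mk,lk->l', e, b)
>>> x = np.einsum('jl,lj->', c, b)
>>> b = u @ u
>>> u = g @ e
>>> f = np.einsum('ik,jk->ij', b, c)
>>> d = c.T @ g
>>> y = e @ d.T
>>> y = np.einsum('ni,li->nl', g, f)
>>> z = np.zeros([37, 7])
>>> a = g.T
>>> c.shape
(29, 7)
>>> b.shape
(7, 7)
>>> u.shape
(29, 29)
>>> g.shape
(29, 29)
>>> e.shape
(29, 29)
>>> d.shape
(7, 29)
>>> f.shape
(7, 29)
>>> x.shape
()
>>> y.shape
(29, 7)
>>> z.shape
(37, 7)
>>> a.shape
(29, 29)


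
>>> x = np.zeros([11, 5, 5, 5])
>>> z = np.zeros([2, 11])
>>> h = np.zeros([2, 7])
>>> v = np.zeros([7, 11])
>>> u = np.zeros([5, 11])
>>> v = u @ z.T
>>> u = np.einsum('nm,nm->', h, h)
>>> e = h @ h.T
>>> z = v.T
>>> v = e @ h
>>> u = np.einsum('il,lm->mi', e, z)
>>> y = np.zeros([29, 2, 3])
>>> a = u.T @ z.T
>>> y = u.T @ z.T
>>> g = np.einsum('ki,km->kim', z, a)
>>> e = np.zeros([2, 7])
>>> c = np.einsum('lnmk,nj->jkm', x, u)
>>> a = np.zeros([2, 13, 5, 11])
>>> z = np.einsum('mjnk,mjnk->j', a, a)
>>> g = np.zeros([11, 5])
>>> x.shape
(11, 5, 5, 5)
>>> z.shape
(13,)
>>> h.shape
(2, 7)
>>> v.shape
(2, 7)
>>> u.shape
(5, 2)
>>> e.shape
(2, 7)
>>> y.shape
(2, 2)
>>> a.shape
(2, 13, 5, 11)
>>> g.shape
(11, 5)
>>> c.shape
(2, 5, 5)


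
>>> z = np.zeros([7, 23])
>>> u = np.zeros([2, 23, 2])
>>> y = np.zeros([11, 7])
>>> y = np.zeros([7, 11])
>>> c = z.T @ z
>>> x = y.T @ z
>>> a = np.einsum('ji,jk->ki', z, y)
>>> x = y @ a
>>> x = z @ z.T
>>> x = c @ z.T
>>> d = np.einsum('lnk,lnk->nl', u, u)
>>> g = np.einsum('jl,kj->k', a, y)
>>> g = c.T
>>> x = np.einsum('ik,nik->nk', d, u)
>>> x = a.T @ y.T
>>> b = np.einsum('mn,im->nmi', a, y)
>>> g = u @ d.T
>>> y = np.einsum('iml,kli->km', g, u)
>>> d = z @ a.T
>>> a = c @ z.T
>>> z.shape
(7, 23)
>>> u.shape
(2, 23, 2)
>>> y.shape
(2, 23)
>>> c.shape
(23, 23)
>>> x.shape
(23, 7)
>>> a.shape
(23, 7)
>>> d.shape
(7, 11)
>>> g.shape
(2, 23, 23)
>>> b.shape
(23, 11, 7)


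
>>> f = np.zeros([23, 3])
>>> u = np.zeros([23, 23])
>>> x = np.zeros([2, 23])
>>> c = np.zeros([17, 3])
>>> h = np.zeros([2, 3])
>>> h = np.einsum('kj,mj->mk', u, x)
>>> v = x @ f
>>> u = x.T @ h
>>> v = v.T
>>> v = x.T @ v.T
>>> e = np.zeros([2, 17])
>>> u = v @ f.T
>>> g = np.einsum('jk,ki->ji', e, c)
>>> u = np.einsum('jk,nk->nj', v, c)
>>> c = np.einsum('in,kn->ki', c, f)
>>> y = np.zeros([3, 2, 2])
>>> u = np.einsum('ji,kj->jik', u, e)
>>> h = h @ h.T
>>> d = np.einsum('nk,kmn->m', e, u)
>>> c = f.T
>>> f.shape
(23, 3)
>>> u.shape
(17, 23, 2)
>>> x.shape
(2, 23)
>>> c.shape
(3, 23)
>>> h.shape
(2, 2)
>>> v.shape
(23, 3)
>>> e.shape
(2, 17)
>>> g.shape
(2, 3)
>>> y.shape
(3, 2, 2)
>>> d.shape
(23,)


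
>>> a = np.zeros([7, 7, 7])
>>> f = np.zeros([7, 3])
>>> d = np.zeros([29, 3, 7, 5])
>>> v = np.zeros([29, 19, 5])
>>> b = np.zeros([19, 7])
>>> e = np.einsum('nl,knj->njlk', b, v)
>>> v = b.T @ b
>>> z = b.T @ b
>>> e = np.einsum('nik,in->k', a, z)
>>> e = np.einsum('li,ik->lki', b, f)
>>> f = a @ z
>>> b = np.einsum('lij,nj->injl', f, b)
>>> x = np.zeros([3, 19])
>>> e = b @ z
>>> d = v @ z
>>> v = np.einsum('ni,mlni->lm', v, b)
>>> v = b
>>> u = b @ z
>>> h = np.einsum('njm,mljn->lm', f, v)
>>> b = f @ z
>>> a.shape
(7, 7, 7)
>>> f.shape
(7, 7, 7)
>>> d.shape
(7, 7)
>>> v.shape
(7, 19, 7, 7)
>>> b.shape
(7, 7, 7)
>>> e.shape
(7, 19, 7, 7)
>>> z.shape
(7, 7)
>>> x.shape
(3, 19)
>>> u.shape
(7, 19, 7, 7)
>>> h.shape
(19, 7)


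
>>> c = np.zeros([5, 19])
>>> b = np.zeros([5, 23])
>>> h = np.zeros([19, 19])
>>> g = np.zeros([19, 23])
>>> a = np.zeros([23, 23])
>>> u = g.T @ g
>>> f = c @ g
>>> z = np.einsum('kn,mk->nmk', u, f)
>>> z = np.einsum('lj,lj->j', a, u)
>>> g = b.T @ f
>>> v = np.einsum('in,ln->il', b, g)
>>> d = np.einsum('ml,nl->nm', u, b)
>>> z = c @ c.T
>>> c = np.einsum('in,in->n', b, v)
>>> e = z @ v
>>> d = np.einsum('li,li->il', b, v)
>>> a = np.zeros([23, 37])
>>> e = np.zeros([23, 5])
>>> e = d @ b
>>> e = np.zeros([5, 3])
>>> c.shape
(23,)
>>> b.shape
(5, 23)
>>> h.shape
(19, 19)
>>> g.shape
(23, 23)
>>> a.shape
(23, 37)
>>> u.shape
(23, 23)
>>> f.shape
(5, 23)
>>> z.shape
(5, 5)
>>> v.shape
(5, 23)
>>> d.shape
(23, 5)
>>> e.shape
(5, 3)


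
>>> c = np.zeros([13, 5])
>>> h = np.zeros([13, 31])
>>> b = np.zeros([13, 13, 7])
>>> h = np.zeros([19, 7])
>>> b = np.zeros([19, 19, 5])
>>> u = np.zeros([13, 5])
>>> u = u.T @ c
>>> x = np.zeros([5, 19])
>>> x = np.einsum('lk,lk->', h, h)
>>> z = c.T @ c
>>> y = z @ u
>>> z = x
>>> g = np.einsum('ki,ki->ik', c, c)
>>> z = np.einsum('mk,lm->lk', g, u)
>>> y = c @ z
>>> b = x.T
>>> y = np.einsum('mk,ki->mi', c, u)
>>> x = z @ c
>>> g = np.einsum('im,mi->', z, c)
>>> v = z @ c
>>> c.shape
(13, 5)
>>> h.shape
(19, 7)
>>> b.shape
()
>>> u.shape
(5, 5)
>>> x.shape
(5, 5)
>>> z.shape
(5, 13)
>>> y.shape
(13, 5)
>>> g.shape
()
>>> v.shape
(5, 5)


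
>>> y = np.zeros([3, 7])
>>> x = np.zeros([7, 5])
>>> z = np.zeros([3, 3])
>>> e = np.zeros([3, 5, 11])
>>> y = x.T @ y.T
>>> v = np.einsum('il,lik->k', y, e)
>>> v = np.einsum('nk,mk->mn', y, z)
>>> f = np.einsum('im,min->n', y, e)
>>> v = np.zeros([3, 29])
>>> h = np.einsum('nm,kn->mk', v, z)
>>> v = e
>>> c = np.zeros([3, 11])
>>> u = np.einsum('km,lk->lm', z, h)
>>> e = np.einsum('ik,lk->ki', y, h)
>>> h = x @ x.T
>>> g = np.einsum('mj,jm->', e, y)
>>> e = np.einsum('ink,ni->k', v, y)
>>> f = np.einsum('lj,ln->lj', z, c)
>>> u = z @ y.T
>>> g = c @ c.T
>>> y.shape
(5, 3)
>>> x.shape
(7, 5)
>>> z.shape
(3, 3)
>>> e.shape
(11,)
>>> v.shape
(3, 5, 11)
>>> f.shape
(3, 3)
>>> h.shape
(7, 7)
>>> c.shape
(3, 11)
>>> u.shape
(3, 5)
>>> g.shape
(3, 3)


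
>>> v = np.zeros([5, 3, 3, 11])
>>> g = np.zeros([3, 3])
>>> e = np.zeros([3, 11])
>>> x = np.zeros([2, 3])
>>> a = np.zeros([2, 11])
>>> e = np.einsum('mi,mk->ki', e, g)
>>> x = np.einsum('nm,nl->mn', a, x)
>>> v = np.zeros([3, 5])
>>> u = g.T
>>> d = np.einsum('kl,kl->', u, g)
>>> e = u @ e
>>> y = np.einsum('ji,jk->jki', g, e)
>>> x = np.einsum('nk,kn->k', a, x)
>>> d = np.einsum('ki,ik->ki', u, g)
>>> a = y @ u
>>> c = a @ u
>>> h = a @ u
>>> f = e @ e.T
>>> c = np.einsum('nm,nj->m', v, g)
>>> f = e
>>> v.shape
(3, 5)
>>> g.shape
(3, 3)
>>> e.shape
(3, 11)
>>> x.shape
(11,)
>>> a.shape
(3, 11, 3)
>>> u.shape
(3, 3)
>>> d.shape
(3, 3)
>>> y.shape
(3, 11, 3)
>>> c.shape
(5,)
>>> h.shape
(3, 11, 3)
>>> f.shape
(3, 11)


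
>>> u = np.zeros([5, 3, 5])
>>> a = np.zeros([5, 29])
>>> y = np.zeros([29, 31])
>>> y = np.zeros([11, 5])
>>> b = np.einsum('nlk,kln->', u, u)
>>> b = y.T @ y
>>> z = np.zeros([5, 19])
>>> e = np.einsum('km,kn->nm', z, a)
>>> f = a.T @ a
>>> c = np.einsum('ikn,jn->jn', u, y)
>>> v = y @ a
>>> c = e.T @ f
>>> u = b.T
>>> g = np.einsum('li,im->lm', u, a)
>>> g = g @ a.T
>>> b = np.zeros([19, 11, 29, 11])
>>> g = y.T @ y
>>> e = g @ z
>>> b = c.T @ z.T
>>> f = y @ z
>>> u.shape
(5, 5)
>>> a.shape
(5, 29)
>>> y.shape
(11, 5)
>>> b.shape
(29, 5)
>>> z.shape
(5, 19)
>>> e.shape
(5, 19)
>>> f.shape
(11, 19)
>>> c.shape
(19, 29)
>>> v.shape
(11, 29)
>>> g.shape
(5, 5)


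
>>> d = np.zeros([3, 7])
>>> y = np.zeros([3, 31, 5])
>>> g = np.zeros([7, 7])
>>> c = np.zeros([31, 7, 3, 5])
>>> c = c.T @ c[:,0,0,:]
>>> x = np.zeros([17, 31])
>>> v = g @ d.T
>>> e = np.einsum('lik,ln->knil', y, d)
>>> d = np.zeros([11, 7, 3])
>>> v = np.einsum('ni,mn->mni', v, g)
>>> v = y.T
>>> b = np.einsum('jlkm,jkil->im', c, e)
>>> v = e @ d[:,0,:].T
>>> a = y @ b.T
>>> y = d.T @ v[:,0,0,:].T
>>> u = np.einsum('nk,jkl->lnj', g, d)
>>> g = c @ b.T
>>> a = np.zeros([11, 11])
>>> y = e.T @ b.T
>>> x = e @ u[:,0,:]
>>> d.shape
(11, 7, 3)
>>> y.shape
(3, 31, 7, 31)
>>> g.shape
(5, 3, 7, 31)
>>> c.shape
(5, 3, 7, 5)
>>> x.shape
(5, 7, 31, 11)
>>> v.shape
(5, 7, 31, 11)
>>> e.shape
(5, 7, 31, 3)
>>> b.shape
(31, 5)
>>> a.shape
(11, 11)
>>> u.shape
(3, 7, 11)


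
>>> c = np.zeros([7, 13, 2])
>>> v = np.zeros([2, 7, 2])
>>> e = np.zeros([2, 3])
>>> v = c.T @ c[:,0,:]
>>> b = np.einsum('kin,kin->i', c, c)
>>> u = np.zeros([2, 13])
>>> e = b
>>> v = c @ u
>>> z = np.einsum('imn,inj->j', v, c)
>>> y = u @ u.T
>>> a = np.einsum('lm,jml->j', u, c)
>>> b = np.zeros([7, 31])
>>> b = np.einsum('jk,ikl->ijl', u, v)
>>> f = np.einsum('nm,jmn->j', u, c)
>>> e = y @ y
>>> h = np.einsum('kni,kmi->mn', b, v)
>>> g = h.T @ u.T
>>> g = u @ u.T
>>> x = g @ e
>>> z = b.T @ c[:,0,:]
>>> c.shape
(7, 13, 2)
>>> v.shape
(7, 13, 13)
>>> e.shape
(2, 2)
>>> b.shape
(7, 2, 13)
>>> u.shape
(2, 13)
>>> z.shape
(13, 2, 2)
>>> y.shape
(2, 2)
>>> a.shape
(7,)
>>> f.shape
(7,)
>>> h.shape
(13, 2)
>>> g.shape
(2, 2)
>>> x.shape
(2, 2)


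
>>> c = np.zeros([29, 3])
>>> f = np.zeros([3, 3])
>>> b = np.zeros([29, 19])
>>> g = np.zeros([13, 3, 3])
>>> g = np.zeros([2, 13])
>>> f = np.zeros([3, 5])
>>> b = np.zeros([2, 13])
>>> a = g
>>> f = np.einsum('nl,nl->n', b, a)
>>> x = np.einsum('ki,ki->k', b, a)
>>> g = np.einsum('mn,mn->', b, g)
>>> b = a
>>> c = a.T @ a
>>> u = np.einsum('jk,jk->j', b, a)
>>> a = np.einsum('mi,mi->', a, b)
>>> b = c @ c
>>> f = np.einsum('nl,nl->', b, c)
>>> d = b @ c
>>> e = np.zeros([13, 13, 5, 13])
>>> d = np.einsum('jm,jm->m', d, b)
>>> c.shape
(13, 13)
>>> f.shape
()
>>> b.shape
(13, 13)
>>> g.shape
()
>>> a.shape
()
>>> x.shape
(2,)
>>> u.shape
(2,)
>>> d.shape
(13,)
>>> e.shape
(13, 13, 5, 13)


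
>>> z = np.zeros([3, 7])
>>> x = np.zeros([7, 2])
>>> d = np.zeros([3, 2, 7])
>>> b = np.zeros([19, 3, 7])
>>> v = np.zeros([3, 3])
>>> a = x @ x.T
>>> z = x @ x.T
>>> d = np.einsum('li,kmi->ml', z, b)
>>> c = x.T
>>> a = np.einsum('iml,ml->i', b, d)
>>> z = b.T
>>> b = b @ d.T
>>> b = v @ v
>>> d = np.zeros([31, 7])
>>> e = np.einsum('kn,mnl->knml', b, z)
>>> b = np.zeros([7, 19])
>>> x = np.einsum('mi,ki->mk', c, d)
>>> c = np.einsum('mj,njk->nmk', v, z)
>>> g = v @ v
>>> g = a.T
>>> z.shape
(7, 3, 19)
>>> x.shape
(2, 31)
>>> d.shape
(31, 7)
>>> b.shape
(7, 19)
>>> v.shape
(3, 3)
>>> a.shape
(19,)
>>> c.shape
(7, 3, 19)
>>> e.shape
(3, 3, 7, 19)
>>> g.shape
(19,)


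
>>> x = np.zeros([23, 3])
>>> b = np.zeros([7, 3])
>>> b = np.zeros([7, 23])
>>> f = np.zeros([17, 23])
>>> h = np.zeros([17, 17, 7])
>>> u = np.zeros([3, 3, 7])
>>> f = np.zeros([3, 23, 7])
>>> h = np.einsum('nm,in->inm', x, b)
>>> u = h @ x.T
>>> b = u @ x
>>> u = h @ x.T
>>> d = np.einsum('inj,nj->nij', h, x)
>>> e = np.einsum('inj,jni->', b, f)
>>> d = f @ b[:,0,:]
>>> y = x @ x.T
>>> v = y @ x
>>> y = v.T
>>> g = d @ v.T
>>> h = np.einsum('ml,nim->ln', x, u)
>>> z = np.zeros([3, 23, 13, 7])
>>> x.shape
(23, 3)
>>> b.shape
(7, 23, 3)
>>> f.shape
(3, 23, 7)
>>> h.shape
(3, 7)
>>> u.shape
(7, 23, 23)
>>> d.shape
(3, 23, 3)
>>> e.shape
()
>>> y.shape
(3, 23)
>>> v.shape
(23, 3)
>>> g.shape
(3, 23, 23)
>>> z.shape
(3, 23, 13, 7)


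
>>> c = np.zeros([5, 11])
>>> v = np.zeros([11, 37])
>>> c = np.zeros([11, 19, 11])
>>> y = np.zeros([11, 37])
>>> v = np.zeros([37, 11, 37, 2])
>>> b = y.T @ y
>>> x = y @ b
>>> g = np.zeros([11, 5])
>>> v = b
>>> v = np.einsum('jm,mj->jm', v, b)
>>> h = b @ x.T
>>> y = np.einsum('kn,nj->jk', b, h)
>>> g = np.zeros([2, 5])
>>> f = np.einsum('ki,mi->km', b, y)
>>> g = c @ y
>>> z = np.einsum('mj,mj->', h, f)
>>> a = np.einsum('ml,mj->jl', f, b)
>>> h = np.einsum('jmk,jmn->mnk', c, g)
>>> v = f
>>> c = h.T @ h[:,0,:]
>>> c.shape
(11, 37, 11)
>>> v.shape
(37, 11)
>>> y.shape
(11, 37)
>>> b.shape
(37, 37)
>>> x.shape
(11, 37)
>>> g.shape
(11, 19, 37)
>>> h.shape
(19, 37, 11)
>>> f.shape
(37, 11)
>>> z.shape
()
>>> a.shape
(37, 11)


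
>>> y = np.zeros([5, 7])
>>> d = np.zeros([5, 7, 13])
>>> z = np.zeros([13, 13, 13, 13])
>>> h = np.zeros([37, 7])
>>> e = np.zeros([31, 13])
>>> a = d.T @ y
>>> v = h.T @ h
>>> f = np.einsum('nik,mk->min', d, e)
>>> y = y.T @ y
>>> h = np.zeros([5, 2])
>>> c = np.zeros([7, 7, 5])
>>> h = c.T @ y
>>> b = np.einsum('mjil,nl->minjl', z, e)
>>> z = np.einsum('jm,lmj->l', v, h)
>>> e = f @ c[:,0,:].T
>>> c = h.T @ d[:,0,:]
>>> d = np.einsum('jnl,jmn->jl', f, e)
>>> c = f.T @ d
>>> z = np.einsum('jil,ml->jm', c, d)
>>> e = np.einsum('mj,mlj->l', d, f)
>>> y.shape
(7, 7)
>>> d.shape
(31, 5)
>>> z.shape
(5, 31)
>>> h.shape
(5, 7, 7)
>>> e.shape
(7,)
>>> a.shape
(13, 7, 7)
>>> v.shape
(7, 7)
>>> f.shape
(31, 7, 5)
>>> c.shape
(5, 7, 5)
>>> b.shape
(13, 13, 31, 13, 13)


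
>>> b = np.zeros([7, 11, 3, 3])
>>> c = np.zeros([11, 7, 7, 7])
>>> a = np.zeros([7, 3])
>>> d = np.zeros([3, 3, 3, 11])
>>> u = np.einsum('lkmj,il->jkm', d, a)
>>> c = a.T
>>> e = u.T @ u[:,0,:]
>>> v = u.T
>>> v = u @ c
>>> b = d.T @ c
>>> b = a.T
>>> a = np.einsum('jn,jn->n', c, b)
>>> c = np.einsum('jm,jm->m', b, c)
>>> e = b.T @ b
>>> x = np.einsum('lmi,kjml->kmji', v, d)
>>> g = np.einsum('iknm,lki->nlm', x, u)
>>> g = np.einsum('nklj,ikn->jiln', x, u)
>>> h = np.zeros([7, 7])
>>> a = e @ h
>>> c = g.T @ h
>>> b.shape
(3, 7)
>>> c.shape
(3, 3, 11, 7)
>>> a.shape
(7, 7)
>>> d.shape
(3, 3, 3, 11)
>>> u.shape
(11, 3, 3)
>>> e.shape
(7, 7)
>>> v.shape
(11, 3, 7)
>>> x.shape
(3, 3, 3, 7)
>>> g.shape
(7, 11, 3, 3)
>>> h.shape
(7, 7)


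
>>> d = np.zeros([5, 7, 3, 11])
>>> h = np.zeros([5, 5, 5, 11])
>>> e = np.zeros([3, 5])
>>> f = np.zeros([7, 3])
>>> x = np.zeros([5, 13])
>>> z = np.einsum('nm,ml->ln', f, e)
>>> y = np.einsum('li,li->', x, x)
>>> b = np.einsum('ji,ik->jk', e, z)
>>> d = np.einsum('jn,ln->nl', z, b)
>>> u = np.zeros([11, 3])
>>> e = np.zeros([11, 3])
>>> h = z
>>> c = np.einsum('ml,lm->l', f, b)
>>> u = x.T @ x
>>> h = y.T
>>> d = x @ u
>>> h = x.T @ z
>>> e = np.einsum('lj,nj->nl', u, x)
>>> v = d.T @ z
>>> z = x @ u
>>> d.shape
(5, 13)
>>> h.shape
(13, 7)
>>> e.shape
(5, 13)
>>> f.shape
(7, 3)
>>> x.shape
(5, 13)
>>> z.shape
(5, 13)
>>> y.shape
()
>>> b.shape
(3, 7)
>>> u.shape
(13, 13)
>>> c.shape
(3,)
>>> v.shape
(13, 7)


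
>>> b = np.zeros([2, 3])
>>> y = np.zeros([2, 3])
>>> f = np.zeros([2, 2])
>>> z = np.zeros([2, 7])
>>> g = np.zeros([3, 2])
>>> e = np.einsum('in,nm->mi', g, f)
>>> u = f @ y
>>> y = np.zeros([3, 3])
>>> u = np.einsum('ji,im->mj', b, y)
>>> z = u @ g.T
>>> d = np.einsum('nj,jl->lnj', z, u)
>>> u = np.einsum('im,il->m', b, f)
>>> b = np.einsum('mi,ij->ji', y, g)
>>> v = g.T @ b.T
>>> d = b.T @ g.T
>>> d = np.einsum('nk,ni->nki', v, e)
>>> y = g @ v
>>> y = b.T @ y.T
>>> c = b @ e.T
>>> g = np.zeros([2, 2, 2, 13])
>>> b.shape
(2, 3)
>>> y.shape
(3, 3)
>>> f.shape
(2, 2)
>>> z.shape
(3, 3)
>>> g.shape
(2, 2, 2, 13)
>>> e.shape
(2, 3)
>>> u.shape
(3,)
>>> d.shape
(2, 2, 3)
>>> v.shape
(2, 2)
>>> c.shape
(2, 2)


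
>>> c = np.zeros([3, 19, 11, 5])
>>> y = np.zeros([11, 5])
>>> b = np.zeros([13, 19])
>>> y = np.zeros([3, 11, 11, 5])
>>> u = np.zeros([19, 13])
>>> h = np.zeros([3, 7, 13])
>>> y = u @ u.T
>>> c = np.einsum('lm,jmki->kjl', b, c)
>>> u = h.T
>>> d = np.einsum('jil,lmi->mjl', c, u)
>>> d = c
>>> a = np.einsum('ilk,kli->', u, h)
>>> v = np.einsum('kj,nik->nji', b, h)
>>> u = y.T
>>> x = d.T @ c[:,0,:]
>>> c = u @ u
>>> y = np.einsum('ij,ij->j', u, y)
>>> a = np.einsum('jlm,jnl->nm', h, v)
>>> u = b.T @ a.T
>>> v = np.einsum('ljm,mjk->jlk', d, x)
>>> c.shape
(19, 19)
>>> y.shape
(19,)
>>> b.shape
(13, 19)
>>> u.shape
(19, 19)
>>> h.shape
(3, 7, 13)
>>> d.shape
(11, 3, 13)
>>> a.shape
(19, 13)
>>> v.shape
(3, 11, 13)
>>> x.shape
(13, 3, 13)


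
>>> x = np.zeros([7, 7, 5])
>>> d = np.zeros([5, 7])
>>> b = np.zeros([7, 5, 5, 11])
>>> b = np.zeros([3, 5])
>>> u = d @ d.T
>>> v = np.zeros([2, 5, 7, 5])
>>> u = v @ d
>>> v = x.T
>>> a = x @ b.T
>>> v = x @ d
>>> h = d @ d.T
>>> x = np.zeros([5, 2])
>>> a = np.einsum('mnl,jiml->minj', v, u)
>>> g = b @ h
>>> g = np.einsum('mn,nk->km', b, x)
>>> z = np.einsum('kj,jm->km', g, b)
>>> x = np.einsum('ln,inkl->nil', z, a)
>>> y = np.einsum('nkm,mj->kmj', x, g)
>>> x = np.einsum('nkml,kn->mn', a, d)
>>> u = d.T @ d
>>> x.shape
(7, 7)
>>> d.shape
(5, 7)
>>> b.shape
(3, 5)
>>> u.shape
(7, 7)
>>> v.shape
(7, 7, 7)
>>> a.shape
(7, 5, 7, 2)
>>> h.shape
(5, 5)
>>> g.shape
(2, 3)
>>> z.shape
(2, 5)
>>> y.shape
(7, 2, 3)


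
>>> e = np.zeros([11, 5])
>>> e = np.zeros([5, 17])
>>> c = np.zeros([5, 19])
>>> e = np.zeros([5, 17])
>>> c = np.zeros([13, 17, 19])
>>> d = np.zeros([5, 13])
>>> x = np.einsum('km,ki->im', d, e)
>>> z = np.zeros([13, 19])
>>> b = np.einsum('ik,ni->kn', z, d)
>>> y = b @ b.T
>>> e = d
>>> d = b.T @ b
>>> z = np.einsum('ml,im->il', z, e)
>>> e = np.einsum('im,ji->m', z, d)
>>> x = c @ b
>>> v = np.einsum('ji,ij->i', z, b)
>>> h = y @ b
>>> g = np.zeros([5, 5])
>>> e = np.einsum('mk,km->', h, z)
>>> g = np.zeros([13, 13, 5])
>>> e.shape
()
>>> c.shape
(13, 17, 19)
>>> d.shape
(5, 5)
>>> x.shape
(13, 17, 5)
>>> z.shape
(5, 19)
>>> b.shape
(19, 5)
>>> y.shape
(19, 19)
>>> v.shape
(19,)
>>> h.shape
(19, 5)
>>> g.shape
(13, 13, 5)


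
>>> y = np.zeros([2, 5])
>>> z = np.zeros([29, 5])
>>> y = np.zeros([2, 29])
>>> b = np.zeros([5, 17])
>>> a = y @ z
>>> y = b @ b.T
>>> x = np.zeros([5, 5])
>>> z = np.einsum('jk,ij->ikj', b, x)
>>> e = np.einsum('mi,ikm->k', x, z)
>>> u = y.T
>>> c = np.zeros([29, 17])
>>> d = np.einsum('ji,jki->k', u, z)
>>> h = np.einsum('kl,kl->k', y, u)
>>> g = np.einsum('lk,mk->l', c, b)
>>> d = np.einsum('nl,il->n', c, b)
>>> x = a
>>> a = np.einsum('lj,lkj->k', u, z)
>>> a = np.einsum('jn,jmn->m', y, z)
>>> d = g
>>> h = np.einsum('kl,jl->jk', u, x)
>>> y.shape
(5, 5)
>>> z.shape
(5, 17, 5)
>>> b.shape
(5, 17)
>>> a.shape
(17,)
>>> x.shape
(2, 5)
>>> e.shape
(17,)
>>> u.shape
(5, 5)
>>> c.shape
(29, 17)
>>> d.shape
(29,)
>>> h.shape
(2, 5)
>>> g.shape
(29,)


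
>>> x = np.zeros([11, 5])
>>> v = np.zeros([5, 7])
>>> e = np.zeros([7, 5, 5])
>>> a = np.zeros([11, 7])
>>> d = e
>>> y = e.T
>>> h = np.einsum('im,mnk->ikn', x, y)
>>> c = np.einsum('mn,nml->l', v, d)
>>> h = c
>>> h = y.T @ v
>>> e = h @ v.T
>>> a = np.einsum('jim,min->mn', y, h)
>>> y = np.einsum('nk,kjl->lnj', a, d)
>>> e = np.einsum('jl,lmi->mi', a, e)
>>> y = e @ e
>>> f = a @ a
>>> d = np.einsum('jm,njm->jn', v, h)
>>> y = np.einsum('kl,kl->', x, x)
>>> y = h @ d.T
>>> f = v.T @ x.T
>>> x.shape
(11, 5)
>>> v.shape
(5, 7)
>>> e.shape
(5, 5)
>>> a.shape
(7, 7)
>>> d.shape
(5, 7)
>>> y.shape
(7, 5, 5)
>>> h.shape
(7, 5, 7)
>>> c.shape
(5,)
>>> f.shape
(7, 11)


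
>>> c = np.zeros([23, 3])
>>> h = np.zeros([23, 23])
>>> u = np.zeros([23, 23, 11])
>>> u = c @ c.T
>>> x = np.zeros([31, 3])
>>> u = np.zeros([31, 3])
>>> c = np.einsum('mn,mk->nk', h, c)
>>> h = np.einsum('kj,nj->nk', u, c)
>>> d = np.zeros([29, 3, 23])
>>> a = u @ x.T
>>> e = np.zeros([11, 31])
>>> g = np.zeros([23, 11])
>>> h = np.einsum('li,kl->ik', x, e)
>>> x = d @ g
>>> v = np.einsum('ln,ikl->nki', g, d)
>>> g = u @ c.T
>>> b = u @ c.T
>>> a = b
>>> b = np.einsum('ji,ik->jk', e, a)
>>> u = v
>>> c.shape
(23, 3)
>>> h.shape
(3, 11)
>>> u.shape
(11, 3, 29)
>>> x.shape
(29, 3, 11)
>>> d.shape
(29, 3, 23)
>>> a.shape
(31, 23)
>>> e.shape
(11, 31)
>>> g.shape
(31, 23)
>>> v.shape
(11, 3, 29)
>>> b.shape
(11, 23)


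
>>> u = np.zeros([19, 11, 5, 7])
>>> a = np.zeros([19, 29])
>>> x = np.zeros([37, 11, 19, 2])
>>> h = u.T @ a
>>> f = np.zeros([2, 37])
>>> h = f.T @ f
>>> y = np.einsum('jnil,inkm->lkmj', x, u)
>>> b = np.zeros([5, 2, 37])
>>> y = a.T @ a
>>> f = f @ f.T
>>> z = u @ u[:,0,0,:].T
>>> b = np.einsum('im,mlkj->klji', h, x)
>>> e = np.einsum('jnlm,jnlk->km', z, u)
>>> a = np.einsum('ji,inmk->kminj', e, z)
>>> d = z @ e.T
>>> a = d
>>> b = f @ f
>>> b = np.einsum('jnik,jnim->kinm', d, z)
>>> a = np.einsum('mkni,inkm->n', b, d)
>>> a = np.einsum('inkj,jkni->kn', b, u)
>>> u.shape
(19, 11, 5, 7)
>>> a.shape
(11, 5)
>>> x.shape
(37, 11, 19, 2)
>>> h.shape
(37, 37)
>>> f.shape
(2, 2)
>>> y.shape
(29, 29)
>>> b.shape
(7, 5, 11, 19)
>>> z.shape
(19, 11, 5, 19)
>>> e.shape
(7, 19)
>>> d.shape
(19, 11, 5, 7)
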